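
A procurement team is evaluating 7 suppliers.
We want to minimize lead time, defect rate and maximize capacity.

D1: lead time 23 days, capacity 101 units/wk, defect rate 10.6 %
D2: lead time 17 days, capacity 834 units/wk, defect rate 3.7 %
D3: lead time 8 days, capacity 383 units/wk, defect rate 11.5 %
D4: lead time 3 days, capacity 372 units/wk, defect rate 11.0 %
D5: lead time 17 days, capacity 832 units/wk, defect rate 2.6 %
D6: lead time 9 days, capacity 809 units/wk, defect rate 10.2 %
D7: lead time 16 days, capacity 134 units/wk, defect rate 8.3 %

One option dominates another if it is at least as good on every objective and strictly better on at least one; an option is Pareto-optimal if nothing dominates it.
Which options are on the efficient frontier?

D2, D3, D4, D5, D6, D7

D1: dominated by D2 (lead time 17≤23, capacity 834≥101, defect rate 3.7≤10.6).
D2: not dominated (best capacity).
D3: not dominated.
D4: not dominated (best lead time).
D5: not dominated (best defect rate).
D6: not dominated.
D7: not dominated.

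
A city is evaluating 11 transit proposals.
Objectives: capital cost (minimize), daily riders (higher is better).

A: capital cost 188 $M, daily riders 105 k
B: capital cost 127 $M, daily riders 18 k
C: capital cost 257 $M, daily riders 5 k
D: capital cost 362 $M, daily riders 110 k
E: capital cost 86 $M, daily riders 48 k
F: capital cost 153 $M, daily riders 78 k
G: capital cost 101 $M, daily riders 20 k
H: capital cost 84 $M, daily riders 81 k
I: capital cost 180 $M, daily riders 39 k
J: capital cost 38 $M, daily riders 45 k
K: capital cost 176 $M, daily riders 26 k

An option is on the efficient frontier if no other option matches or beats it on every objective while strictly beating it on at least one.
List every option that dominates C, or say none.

A: capital cost 188≤257, daily riders 105≥5 — dominates C.
B: capital cost 127≤257, daily riders 18≥5 — dominates C.
E: capital cost 86≤257, daily riders 48≥5 — dominates C.
F: capital cost 153≤257, daily riders 78≥5 — dominates C.
G: capital cost 101≤257, daily riders 20≥5 — dominates C.
H: capital cost 84≤257, daily riders 81≥5 — dominates C.
I: capital cost 180≤257, daily riders 39≥5 — dominates C.
J: capital cost 38≤257, daily riders 45≥5 — dominates C.
K: capital cost 176≤257, daily riders 26≥5 — dominates C.
Others (D) are each worse than C on at least one objective.

A, B, E, F, G, H, I, J, K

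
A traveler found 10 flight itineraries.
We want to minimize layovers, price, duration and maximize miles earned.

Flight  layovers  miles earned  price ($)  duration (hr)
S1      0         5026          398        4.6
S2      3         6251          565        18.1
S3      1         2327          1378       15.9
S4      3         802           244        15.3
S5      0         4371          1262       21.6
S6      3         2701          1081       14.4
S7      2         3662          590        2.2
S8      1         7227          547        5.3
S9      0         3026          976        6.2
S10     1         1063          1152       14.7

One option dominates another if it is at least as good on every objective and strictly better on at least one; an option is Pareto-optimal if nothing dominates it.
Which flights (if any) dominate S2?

S8

S8: layovers 1≤3, miles earned 7227≥6251, price 547≤565, duration 5.3≤18.1 — dominates S2.
Others (S1, S3, S4, S5, S6, S7, S9, S10) are each worse than S2 on at least one objective.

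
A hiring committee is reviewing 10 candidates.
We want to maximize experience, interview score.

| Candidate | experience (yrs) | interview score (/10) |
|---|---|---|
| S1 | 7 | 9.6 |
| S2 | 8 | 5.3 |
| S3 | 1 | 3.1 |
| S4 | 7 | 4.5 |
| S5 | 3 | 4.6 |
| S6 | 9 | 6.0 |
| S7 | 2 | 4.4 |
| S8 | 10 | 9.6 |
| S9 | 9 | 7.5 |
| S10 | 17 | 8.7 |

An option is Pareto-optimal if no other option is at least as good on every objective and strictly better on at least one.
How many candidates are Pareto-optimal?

2

S1: dominated by S8 (experience 10≥7, interview score 9.6≥9.6).
S2: dominated by S6 (experience 9≥8, interview score 6.0≥5.3).
S3: dominated by S1 (experience 7≥1, interview score 9.6≥3.1).
S4: dominated by S1 (experience 7≥7, interview score 9.6≥4.5).
S5: dominated by S1 (experience 7≥3, interview score 9.6≥4.6).
S6: dominated by S8 (experience 10≥9, interview score 9.6≥6.0).
S7: dominated by S1 (experience 7≥2, interview score 9.6≥4.4).
S8: not dominated.
S9: dominated by S8 (experience 10≥9, interview score 9.6≥7.5).
S10: not dominated (best experience).
Pareto-optimal: S8, S10 → 2.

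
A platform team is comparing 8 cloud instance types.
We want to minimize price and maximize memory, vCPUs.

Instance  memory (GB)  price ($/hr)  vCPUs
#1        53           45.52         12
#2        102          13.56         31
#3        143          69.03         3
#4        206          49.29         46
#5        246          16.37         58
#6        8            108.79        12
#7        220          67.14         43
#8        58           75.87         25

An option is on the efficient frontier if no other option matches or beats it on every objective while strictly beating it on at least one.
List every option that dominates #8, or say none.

#2, #4, #5, #7

#2: memory 102≥58, price 13.56≤75.87, vCPUs 31≥25 — dominates #8.
#4: memory 206≥58, price 49.29≤75.87, vCPUs 46≥25 — dominates #8.
#5: memory 246≥58, price 16.37≤75.87, vCPUs 58≥25 — dominates #8.
#7: memory 220≥58, price 67.14≤75.87, vCPUs 43≥25 — dominates #8.
Others (#1, #3, #6) are each worse than #8 on at least one objective.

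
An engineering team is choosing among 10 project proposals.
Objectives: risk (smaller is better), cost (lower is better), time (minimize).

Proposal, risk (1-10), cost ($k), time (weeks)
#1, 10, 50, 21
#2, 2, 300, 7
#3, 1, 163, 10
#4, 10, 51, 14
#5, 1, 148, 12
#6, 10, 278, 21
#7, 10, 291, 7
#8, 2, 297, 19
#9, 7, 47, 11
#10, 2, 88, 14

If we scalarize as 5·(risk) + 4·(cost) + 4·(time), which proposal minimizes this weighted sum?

#1: 5·10 + 4·50 + 4·21 = 334
#2: 5·2 + 4·300 + 4·7 = 1238
#3: 5·1 + 4·163 + 4·10 = 697
#4: 5·10 + 4·51 + 4·14 = 310
#5: 5·1 + 4·148 + 4·12 = 645
#6: 5·10 + 4·278 + 4·21 = 1246
#7: 5·10 + 4·291 + 4·7 = 1242
#8: 5·2 + 4·297 + 4·19 = 1274
#9: 5·7 + 4·47 + 4·11 = 267
#10: 5·2 + 4·88 + 4·14 = 418
Lowest: #9 at 267.

#9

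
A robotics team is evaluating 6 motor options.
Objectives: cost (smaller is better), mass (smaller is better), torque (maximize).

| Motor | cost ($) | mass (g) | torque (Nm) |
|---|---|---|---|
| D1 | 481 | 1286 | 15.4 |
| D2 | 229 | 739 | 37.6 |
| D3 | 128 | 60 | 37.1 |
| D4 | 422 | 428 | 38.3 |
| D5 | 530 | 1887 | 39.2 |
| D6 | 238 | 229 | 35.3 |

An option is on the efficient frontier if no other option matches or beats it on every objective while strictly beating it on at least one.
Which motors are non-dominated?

D1: dominated by D2 (cost 229≤481, mass 739≤1286, torque 37.6≥15.4).
D2: not dominated.
D3: not dominated (best cost).
D4: not dominated.
D5: not dominated (best torque).
D6: dominated by D3 (cost 128≤238, mass 60≤229, torque 37.1≥35.3).

D2, D3, D4, D5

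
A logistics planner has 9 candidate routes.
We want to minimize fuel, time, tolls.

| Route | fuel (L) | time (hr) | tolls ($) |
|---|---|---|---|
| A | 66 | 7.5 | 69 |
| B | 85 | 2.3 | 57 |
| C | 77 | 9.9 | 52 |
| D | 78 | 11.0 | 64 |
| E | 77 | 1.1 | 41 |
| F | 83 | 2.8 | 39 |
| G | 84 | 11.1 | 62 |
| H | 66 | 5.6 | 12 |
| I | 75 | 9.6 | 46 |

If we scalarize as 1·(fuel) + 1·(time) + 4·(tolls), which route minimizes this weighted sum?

H

A: 1·66 + 1·7.5 + 4·69 = 349.5
B: 1·85 + 1·2.3 + 4·57 = 315.3
C: 1·77 + 1·9.9 + 4·52 = 294.9
D: 1·78 + 1·11.0 + 4·64 = 345.0
E: 1·77 + 1·1.1 + 4·41 = 242.1
F: 1·83 + 1·2.8 + 4·39 = 241.8
G: 1·84 + 1·11.1 + 4·62 = 343.1
H: 1·66 + 1·5.6 + 4·12 = 119.6
I: 1·75 + 1·9.6 + 4·46 = 268.6
Lowest: H at 119.6.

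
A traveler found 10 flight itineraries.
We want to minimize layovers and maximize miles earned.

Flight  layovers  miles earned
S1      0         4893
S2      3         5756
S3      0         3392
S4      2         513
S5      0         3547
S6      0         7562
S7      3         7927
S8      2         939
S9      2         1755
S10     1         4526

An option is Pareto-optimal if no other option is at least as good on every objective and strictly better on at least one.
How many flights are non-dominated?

2

S1: dominated by S6 (layovers 0≤0, miles earned 7562≥4893).
S2: dominated by S6 (layovers 0≤3, miles earned 7562≥5756).
S3: dominated by S1 (layovers 0≤0, miles earned 4893≥3392).
S4: dominated by S1 (layovers 0≤2, miles earned 4893≥513).
S5: dominated by S1 (layovers 0≤0, miles earned 4893≥3547).
S6: not dominated.
S7: not dominated (best miles earned).
S8: dominated by S1 (layovers 0≤2, miles earned 4893≥939).
S9: dominated by S1 (layovers 0≤2, miles earned 4893≥1755).
S10: dominated by S1 (layovers 0≤1, miles earned 4893≥4526).
Pareto-optimal: S6, S7 → 2.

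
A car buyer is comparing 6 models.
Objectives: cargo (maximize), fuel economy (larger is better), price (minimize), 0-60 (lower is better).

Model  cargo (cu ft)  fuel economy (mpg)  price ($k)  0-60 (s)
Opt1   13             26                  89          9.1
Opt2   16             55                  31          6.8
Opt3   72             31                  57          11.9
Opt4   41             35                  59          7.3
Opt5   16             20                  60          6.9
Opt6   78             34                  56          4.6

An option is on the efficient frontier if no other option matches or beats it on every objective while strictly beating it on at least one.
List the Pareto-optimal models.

Opt2, Opt4, Opt6

Opt1: dominated by Opt2 (cargo 16≥13, fuel economy 55≥26, price 31≤89, 0-60 6.8≤9.1).
Opt2: not dominated (best fuel economy).
Opt3: dominated by Opt6 (cargo 78≥72, fuel economy 34≥31, price 56≤57, 0-60 4.6≤11.9).
Opt4: not dominated.
Opt5: dominated by Opt2 (cargo 16≥16, fuel economy 55≥20, price 31≤60, 0-60 6.8≤6.9).
Opt6: not dominated (best cargo).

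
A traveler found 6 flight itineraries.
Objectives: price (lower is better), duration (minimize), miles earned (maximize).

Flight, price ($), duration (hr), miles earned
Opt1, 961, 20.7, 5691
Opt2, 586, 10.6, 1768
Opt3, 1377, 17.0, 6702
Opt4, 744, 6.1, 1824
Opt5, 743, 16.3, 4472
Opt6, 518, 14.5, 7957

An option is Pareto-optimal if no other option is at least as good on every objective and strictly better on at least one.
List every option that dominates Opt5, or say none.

Opt6: price 518≤743, duration 14.5≤16.3, miles earned 7957≥4472 — dominates Opt5.
Others (Opt1, Opt2, Opt3, Opt4) are each worse than Opt5 on at least one objective.

Opt6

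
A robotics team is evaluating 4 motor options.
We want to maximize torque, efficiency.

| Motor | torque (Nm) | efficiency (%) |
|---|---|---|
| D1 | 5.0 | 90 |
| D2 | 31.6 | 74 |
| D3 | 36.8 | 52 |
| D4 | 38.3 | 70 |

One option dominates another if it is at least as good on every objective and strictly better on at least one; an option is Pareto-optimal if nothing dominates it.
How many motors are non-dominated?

D1: not dominated (best efficiency).
D2: not dominated.
D3: dominated by D4 (torque 38.3≥36.8, efficiency 70≥52).
D4: not dominated (best torque).
Pareto-optimal: D1, D2, D4 → 3.

3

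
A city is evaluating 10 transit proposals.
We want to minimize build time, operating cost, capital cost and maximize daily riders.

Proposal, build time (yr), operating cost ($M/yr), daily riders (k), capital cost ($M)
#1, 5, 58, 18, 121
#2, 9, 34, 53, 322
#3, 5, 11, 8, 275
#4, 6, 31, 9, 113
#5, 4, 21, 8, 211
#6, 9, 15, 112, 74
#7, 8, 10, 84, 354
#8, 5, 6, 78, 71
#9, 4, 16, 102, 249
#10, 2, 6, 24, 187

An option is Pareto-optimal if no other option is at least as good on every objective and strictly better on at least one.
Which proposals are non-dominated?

#1: dominated by #8 (build time 5≤5, operating cost 6≤58, daily riders 78≥18, capital cost 71≤121).
#2: dominated by #6 (build time 9≤9, operating cost 15≤34, daily riders 112≥53, capital cost 74≤322).
#3: dominated by #8 (build time 5≤5, operating cost 6≤11, daily riders 78≥8, capital cost 71≤275).
#4: dominated by #8 (build time 5≤6, operating cost 6≤31, daily riders 78≥9, capital cost 71≤113).
#5: dominated by #10 (build time 2≤4, operating cost 6≤21, daily riders 24≥8, capital cost 187≤211).
#6: not dominated (best daily riders).
#7: not dominated.
#8: not dominated (best capital cost).
#9: not dominated.
#10: not dominated (best build time).

#6, #7, #8, #9, #10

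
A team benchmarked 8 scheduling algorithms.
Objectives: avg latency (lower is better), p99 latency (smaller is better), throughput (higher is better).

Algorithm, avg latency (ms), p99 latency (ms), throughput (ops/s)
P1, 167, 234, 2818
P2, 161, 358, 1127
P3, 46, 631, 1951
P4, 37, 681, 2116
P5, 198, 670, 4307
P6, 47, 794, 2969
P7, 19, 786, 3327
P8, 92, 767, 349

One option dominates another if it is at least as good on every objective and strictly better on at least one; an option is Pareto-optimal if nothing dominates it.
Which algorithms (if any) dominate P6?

P7

P7: avg latency 19≤47, p99 latency 786≤794, throughput 3327≥2969 — dominates P6.
Others (P1, P2, P3, P4, P5, P8) are each worse than P6 on at least one objective.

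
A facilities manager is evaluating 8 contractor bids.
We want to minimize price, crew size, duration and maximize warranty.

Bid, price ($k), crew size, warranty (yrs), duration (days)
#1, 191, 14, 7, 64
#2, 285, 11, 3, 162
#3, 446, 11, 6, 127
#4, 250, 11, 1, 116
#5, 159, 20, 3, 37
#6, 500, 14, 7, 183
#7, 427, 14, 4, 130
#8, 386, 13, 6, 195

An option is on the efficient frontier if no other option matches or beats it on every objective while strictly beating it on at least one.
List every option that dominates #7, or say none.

#1: price 191≤427, crew size 14≤14, warranty 7≥4, duration 64≤130 — dominates #7.
Others (#2, #3, #4, #5, #6, #8) are each worse than #7 on at least one objective.

#1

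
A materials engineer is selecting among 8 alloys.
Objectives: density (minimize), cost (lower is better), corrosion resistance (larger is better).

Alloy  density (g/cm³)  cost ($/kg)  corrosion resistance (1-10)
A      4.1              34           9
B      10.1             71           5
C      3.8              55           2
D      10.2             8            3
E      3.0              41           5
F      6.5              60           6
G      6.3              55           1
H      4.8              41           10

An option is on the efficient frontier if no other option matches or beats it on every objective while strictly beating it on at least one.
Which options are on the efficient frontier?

A, D, E, H

A: not dominated.
B: dominated by A (density 4.1≤10.1, cost 34≤71, corrosion resistance 9≥5).
C: dominated by E (density 3.0≤3.8, cost 41≤55, corrosion resistance 5≥2).
D: not dominated (best cost).
E: not dominated (best density).
F: dominated by A (density 4.1≤6.5, cost 34≤60, corrosion resistance 9≥6).
G: dominated by A (density 4.1≤6.3, cost 34≤55, corrosion resistance 9≥1).
H: not dominated (best corrosion resistance).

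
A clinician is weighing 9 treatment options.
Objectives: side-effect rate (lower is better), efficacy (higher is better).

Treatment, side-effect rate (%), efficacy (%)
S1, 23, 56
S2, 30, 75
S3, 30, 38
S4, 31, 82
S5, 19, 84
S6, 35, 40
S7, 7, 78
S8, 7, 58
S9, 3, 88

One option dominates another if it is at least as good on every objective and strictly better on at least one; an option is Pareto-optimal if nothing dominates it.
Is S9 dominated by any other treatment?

No

S1: worse on side-effect rate (23 vs 3).
S2: worse on side-effect rate (30 vs 3).
S3: worse on side-effect rate (30 vs 3).
S4: worse on side-effect rate (31 vs 3).
S5: worse on side-effect rate (19 vs 3).
S6: worse on side-effect rate (35 vs 3).
S7: worse on side-effect rate (7 vs 3).
S8: worse on side-effect rate (7 vs 3).
No option is at least as good as S9 on every objective and strictly better on one.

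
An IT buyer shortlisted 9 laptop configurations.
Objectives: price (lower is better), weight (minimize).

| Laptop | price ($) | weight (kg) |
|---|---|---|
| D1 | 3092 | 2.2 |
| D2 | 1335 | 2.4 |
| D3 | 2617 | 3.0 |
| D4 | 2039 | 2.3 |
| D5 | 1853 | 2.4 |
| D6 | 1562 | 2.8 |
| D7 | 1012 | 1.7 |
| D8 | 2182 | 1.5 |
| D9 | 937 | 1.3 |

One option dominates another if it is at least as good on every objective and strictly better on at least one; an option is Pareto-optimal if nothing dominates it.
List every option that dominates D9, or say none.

D1: worse on price (3092 vs 937).
D2: worse on price (1335 vs 937).
D3: worse on price (2617 vs 937).
D4: worse on price (2039 vs 937).
D5: worse on price (1853 vs 937).
D6: worse on price (1562 vs 937).
D7: worse on price (1012 vs 937).
D8: worse on price (2182 vs 937).
No option dominates D9.

none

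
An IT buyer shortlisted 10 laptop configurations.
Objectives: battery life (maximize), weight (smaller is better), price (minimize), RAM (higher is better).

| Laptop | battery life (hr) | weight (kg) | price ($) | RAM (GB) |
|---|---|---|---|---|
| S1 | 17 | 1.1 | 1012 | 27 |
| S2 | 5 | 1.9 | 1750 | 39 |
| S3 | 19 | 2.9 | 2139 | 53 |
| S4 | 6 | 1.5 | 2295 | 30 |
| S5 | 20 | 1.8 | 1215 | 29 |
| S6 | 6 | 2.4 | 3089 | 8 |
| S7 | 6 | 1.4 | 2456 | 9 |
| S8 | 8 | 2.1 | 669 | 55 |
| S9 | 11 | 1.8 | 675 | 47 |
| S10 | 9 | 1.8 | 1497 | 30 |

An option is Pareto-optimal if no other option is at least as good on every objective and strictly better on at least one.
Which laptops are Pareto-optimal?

S1: not dominated (best weight).
S2: dominated by S9 (battery life 11≥5, weight 1.8≤1.9, price 675≤1750, RAM 47≥39).
S3: not dominated.
S4: not dominated.
S5: not dominated (best battery life).
S6: dominated by S1 (battery life 17≥6, weight 1.1≤2.4, price 1012≤3089, RAM 27≥8).
S7: dominated by S1 (battery life 17≥6, weight 1.1≤1.4, price 1012≤2456, RAM 27≥9).
S8: not dominated (best price).
S9: not dominated.
S10: dominated by S9 (battery life 11≥9, weight 1.8≤1.8, price 675≤1497, RAM 47≥30).

S1, S3, S4, S5, S8, S9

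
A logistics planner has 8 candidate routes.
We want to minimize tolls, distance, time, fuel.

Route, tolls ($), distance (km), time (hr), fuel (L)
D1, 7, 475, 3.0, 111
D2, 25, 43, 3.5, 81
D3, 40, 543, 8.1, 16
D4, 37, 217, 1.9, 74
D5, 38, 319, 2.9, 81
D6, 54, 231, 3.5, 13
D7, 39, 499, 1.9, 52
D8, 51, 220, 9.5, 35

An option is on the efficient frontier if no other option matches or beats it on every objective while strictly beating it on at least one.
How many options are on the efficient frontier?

7

D1: not dominated (best tolls).
D2: not dominated (best distance).
D3: not dominated.
D4: not dominated.
D5: dominated by D4 (tolls 37≤38, distance 217≤319, time 1.9≤2.9, fuel 74≤81).
D6: not dominated (best fuel).
D7: not dominated.
D8: not dominated.
Pareto-optimal: D1, D2, D3, D4, D6, D7, D8 → 7.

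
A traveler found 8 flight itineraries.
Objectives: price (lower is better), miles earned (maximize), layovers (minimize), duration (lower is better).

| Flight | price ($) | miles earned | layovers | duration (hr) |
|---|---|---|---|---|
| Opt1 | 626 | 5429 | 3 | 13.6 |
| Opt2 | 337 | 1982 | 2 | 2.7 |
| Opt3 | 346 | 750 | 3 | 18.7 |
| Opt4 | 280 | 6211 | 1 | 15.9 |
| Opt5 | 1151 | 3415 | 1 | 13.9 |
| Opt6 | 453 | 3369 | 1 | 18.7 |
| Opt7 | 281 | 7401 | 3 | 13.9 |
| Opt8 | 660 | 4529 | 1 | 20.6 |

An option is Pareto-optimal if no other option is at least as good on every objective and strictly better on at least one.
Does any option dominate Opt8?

Yes

Opt4 vs Opt8: price 280≤660, miles earned 6211≥4529, layovers 1≤1, duration 15.9≤20.6 — Opt4 is at least as good on every objective and strictly better on at least one, so Opt4 dominates Opt8.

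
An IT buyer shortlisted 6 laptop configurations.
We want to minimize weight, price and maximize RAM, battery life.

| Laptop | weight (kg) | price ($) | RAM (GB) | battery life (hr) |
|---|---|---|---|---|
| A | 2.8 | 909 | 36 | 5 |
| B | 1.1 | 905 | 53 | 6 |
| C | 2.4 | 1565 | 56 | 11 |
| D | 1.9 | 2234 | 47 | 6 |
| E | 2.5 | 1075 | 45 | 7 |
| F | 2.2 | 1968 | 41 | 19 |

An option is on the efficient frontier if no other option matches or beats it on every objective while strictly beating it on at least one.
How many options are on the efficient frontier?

4

A: dominated by B (weight 1.1≤2.8, price 905≤909, RAM 53≥36, battery life 6≥5).
B: not dominated (best weight).
C: not dominated (best RAM).
D: dominated by B (weight 1.1≤1.9, price 905≤2234, RAM 53≥47, battery life 6≥6).
E: not dominated.
F: not dominated (best battery life).
Pareto-optimal: B, C, E, F → 4.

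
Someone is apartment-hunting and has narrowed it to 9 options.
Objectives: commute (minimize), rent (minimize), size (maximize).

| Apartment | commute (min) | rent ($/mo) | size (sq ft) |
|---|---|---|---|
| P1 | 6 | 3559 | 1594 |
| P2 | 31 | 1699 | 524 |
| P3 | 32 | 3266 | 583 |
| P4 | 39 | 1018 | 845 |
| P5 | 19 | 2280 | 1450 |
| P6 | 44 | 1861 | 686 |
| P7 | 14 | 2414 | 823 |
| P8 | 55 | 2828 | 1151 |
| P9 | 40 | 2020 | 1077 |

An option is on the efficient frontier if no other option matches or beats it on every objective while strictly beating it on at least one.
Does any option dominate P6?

Yes

P4 vs P6: commute 39≤44, rent 1018≤1861, size 845≥686 — P4 is at least as good on every objective and strictly better on at least one, so P4 dominates P6.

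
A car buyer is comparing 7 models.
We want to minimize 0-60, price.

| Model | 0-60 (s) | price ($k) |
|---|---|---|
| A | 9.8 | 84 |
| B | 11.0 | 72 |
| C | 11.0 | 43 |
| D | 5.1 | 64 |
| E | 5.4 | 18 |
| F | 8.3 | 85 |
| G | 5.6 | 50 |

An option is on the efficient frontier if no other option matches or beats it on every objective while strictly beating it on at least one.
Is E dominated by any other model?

No

A: worse on 0-60 (9.8 vs 5.4).
B: worse on 0-60 (11.0 vs 5.4).
C: worse on 0-60 (11.0 vs 5.4).
D: worse on price (64 vs 18).
F: worse on 0-60 (8.3 vs 5.4).
G: worse on 0-60 (5.6 vs 5.4).
No option is at least as good as E on every objective and strictly better on one.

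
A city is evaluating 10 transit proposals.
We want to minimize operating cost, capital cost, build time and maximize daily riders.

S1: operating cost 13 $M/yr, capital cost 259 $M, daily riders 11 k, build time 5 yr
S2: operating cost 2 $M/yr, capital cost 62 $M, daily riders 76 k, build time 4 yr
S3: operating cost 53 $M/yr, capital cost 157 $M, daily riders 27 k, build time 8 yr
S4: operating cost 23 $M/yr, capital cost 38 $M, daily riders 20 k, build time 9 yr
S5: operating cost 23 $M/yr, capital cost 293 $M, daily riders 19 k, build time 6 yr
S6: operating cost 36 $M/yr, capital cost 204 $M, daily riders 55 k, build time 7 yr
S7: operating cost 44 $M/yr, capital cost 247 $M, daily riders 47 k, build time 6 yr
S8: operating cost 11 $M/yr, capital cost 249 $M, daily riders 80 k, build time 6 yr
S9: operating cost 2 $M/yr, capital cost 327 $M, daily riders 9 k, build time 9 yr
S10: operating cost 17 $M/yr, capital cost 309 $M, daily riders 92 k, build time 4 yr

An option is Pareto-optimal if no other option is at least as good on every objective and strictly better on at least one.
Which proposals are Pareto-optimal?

S1: dominated by S2 (operating cost 2≤13, capital cost 62≤259, daily riders 76≥11, build time 4≤5).
S2: not dominated.
S3: dominated by S2 (operating cost 2≤53, capital cost 62≤157, daily riders 76≥27, build time 4≤8).
S4: not dominated (best capital cost).
S5: dominated by S2 (operating cost 2≤23, capital cost 62≤293, daily riders 76≥19, build time 4≤6).
S6: dominated by S2 (operating cost 2≤36, capital cost 62≤204, daily riders 76≥55, build time 4≤7).
S7: dominated by S2 (operating cost 2≤44, capital cost 62≤247, daily riders 76≥47, build time 4≤6).
S8: not dominated.
S9: dominated by S2 (operating cost 2≤2, capital cost 62≤327, daily riders 76≥9, build time 4≤9).
S10: not dominated (best daily riders).

S2, S4, S8, S10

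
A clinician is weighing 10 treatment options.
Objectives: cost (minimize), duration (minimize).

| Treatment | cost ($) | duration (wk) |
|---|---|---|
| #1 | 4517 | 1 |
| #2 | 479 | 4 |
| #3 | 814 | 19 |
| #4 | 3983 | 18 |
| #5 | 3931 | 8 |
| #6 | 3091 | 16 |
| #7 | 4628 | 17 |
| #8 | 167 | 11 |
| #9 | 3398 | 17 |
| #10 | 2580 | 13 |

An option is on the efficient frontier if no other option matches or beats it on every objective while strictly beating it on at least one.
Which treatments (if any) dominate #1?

none

#2: worse on duration (4 vs 1).
#3: worse on duration (19 vs 1).
#4: worse on duration (18 vs 1).
#5: worse on duration (8 vs 1).
#6: worse on duration (16 vs 1).
#7: worse on cost (4628 vs 4517).
#8: worse on duration (11 vs 1).
#9: worse on duration (17 vs 1).
#10: worse on duration (13 vs 1).
No option dominates #1.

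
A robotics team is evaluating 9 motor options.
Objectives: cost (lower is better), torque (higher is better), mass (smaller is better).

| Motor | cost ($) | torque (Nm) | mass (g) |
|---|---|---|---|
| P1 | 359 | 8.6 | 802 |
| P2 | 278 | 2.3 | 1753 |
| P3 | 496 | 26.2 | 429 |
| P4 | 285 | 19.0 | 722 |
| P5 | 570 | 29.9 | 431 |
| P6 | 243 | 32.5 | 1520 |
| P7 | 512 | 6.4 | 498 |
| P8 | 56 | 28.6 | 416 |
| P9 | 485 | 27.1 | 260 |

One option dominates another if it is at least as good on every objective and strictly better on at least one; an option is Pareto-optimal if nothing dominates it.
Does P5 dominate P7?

P5 vs P7: P5 is worse on cost (570 vs 512), so it does not dominate P7.

No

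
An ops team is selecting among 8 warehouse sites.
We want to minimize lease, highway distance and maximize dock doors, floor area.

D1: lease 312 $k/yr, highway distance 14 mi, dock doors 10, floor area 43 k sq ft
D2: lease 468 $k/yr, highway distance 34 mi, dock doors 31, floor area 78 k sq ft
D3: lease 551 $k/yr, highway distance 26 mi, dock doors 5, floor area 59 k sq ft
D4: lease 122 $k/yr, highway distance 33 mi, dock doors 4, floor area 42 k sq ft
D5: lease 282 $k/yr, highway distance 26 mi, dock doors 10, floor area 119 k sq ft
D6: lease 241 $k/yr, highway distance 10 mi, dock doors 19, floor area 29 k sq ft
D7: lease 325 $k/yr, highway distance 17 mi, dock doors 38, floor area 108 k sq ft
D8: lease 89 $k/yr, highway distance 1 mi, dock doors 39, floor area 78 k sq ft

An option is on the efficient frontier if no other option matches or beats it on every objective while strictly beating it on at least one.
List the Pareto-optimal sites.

D5, D7, D8

D1: dominated by D8 (lease 89≤312, highway distance 1≤14, dock doors 39≥10, floor area 78≥43).
D2: dominated by D7 (lease 325≤468, highway distance 17≤34, dock doors 38≥31, floor area 108≥78).
D3: dominated by D5 (lease 282≤551, highway distance 26≤26, dock doors 10≥5, floor area 119≥59).
D4: dominated by D8 (lease 89≤122, highway distance 1≤33, dock doors 39≥4, floor area 78≥42).
D5: not dominated (best floor area).
D6: dominated by D8 (lease 89≤241, highway distance 1≤10, dock doors 39≥19, floor area 78≥29).
D7: not dominated.
D8: not dominated (best lease).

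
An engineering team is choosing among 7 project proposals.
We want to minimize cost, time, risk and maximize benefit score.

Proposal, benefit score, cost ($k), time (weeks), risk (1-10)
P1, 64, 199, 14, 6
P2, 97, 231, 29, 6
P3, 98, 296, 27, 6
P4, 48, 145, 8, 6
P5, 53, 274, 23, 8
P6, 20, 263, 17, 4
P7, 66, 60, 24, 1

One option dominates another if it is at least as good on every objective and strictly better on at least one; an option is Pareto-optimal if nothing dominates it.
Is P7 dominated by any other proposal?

P1: worse on benefit score (64 vs 66).
P2: worse on cost (231 vs 60).
P3: worse on cost (296 vs 60).
P4: worse on benefit score (48 vs 66).
P5: worse on benefit score (53 vs 66).
P6: worse on benefit score (20 vs 66).
No option is at least as good as P7 on every objective and strictly better on one.

No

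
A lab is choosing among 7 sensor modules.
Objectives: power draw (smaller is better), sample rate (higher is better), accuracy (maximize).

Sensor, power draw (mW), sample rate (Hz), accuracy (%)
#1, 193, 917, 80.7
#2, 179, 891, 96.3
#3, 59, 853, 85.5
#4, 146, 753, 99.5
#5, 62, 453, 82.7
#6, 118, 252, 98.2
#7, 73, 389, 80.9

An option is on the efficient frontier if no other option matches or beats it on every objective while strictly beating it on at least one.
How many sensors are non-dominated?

#1: not dominated (best sample rate).
#2: not dominated.
#3: not dominated (best power draw).
#4: not dominated (best accuracy).
#5: dominated by #3 (power draw 59≤62, sample rate 853≥453, accuracy 85.5≥82.7).
#6: not dominated.
#7: dominated by #3 (power draw 59≤73, sample rate 853≥389, accuracy 85.5≥80.9).
Pareto-optimal: #1, #2, #3, #4, #6 → 5.

5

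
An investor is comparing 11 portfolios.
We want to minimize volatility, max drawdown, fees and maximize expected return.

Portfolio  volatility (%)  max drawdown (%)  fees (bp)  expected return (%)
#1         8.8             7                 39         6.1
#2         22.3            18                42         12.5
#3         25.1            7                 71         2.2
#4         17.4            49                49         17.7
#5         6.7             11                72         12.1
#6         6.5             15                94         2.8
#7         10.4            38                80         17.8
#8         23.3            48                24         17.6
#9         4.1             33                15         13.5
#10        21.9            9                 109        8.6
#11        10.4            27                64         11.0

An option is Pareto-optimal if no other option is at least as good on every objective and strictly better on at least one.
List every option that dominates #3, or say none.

#1

#1: volatility 8.8≤25.1, max drawdown 7≤7, fees 39≤71, expected return 6.1≥2.2 — dominates #3.
Others (#2, #4, #5, #6, #7, #8, #9, #10, #11) are each worse than #3 on at least one objective.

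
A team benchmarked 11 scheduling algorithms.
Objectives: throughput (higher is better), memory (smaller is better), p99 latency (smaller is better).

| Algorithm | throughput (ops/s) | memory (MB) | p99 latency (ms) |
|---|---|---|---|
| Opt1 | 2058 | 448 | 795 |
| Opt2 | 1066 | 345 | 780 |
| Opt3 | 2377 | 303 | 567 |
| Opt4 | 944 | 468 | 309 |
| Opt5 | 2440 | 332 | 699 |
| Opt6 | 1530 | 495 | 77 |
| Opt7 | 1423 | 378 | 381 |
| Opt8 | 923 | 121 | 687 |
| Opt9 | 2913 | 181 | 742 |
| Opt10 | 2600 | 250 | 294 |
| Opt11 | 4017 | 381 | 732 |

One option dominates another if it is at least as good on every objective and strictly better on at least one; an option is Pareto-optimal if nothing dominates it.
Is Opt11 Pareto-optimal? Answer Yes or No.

Opt1: worse on throughput (2058 vs 4017).
Opt2: worse on throughput (1066 vs 4017).
Opt3: worse on throughput (2377 vs 4017).
Opt4: worse on throughput (944 vs 4017).
Opt5: worse on throughput (2440 vs 4017).
Opt6: worse on throughput (1530 vs 4017).
Opt7: worse on throughput (1423 vs 4017).
Opt8: worse on throughput (923 vs 4017).
Opt9: worse on throughput (2913 vs 4017).
Opt10: worse on throughput (2600 vs 4017).
No option is at least as good as Opt11 on every objective and strictly better on one.

Yes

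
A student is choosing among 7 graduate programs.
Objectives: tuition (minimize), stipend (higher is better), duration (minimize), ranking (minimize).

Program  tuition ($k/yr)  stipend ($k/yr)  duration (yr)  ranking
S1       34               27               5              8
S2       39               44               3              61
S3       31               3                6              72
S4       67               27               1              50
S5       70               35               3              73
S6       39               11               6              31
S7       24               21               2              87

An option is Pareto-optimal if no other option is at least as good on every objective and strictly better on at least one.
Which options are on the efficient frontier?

S1: not dominated (best ranking).
S2: not dominated (best stipend).
S3: not dominated.
S4: not dominated (best duration).
S5: dominated by S2 (tuition 39≤70, stipend 44≥35, duration 3≤3, ranking 61≤73).
S6: dominated by S1 (tuition 34≤39, stipend 27≥11, duration 5≤6, ranking 8≤31).
S7: not dominated (best tuition).

S1, S2, S3, S4, S7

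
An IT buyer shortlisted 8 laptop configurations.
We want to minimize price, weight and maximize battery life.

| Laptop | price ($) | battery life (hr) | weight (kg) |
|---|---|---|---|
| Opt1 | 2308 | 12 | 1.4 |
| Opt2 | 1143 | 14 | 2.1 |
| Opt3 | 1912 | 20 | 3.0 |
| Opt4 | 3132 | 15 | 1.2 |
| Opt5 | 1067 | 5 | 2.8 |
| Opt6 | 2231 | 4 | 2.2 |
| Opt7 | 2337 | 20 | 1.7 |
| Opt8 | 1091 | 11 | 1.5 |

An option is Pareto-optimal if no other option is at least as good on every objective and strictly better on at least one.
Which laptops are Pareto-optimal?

Opt1, Opt2, Opt3, Opt4, Opt5, Opt7, Opt8

Opt1: not dominated.
Opt2: not dominated.
Opt3: not dominated.
Opt4: not dominated (best weight).
Opt5: not dominated (best price).
Opt6: dominated by Opt2 (price 1143≤2231, battery life 14≥4, weight 2.1≤2.2).
Opt7: not dominated.
Opt8: not dominated.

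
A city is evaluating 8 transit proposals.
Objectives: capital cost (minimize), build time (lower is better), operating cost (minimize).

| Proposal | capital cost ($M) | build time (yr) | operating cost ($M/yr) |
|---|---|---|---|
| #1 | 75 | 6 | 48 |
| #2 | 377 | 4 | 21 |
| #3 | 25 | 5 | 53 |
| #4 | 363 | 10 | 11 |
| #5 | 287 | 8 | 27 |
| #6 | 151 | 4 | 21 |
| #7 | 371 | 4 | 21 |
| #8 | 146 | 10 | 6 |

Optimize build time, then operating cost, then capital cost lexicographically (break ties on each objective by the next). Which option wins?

#6

First minimize build time: best is 4, kept {#2, #6, #7}.
Then minimize operating cost: best is 21, kept {#2, #6, #7}.
Then minimize capital cost: best is 151, kept {#6}.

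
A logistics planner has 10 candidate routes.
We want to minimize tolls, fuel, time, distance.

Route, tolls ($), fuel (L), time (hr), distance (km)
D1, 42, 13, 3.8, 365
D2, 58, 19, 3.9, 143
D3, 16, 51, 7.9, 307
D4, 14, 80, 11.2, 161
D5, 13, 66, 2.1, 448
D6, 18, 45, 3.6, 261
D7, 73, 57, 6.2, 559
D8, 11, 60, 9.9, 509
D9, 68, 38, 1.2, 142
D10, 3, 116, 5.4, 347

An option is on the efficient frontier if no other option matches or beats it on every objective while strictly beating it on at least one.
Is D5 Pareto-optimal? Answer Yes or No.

D1: worse on tolls (42 vs 13).
D2: worse on tolls (58 vs 13).
D3: worse on tolls (16 vs 13).
D4: worse on tolls (14 vs 13).
D6: worse on tolls (18 vs 13).
D7: worse on tolls (73 vs 13).
D8: worse on time (9.9 vs 2.1).
D9: worse on tolls (68 vs 13).
D10: worse on fuel (116 vs 66).
No option is at least as good as D5 on every objective and strictly better on one.

Yes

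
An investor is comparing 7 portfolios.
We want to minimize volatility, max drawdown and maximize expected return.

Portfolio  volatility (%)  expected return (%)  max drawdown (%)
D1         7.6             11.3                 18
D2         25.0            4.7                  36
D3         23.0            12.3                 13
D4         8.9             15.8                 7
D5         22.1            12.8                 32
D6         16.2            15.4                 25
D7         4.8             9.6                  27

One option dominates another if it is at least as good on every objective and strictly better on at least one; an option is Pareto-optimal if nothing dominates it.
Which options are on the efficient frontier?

D1, D4, D7

D1: not dominated.
D2: dominated by D1 (volatility 7.6≤25.0, expected return 11.3≥4.7, max drawdown 18≤36).
D3: dominated by D4 (volatility 8.9≤23.0, expected return 15.8≥12.3, max drawdown 7≤13).
D4: not dominated (best expected return).
D5: dominated by D4 (volatility 8.9≤22.1, expected return 15.8≥12.8, max drawdown 7≤32).
D6: dominated by D4 (volatility 8.9≤16.2, expected return 15.8≥15.4, max drawdown 7≤25).
D7: not dominated (best volatility).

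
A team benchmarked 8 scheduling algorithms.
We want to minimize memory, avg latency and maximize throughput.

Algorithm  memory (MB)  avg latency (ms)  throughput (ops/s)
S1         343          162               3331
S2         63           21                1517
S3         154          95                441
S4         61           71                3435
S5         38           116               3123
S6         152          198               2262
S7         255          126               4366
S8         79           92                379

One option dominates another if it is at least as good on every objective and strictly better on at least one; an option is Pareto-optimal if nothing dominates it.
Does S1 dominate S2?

S1 vs S2: S1 is worse on memory (343 vs 63), so it does not dominate S2.

No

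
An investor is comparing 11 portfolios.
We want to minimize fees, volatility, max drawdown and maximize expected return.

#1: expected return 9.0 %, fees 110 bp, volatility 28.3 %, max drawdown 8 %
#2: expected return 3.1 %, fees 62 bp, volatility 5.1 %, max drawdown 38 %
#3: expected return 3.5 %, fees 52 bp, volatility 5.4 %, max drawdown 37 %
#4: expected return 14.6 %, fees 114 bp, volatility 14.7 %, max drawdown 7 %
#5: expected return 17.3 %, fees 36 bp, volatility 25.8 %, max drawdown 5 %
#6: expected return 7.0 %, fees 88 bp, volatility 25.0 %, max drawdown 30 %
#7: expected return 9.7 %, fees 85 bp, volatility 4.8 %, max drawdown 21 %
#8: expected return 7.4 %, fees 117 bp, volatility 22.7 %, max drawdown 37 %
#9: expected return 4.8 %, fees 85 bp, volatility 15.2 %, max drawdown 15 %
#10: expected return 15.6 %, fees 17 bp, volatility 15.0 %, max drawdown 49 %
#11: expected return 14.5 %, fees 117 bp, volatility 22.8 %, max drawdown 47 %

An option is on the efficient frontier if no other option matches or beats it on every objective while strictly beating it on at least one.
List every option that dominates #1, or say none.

#5: expected return 17.3≥9.0, fees 36≤110, volatility 25.8≤28.3, max drawdown 5≤8 — dominates #1.
Others (#2, #3, #4, #6, #7, #8, #9, #10, #11) are each worse than #1 on at least one objective.

#5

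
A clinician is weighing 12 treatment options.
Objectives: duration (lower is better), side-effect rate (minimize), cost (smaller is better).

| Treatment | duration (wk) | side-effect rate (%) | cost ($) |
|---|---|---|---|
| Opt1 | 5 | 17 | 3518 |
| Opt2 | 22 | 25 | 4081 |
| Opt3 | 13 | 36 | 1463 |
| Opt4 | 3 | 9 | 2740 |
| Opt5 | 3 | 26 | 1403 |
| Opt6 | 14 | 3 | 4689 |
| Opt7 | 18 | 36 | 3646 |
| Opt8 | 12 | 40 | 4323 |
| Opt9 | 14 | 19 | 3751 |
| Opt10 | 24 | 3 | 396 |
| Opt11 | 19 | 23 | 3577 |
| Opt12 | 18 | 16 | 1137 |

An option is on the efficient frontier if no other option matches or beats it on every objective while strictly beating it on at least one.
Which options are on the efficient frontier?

Opt4, Opt5, Opt6, Opt10, Opt12

Opt1: dominated by Opt4 (duration 3≤5, side-effect rate 9≤17, cost 2740≤3518).
Opt2: dominated by Opt1 (duration 5≤22, side-effect rate 17≤25, cost 3518≤4081).
Opt3: dominated by Opt5 (duration 3≤13, side-effect rate 26≤36, cost 1403≤1463).
Opt4: not dominated.
Opt5: not dominated.
Opt6: not dominated.
Opt7: dominated by Opt1 (duration 5≤18, side-effect rate 17≤36, cost 3518≤3646).
Opt8: dominated by Opt1 (duration 5≤12, side-effect rate 17≤40, cost 3518≤4323).
Opt9: dominated by Opt1 (duration 5≤14, side-effect rate 17≤19, cost 3518≤3751).
Opt10: not dominated (best cost).
Opt11: dominated by Opt1 (duration 5≤19, side-effect rate 17≤23, cost 3518≤3577).
Opt12: not dominated.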